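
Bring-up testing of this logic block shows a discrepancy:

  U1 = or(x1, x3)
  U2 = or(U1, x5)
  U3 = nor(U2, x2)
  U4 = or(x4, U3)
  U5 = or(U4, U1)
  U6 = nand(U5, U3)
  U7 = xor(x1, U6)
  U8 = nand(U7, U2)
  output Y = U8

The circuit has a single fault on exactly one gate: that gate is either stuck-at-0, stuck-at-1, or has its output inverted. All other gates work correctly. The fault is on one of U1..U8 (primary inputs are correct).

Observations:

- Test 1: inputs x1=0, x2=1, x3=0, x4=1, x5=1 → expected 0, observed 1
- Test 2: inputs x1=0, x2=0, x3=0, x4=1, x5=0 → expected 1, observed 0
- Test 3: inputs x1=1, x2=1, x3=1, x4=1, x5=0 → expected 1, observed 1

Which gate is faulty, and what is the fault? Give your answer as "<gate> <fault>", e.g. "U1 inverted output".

Fault-free values for test 1 (x1=0, x2=1, x3=0, x4=1, x5=1): U1=0, U2=1, U3=0, U4=1, U5=1, U6=1, U7=1, U8=0, giving Y=0. Observed 1.
Test 1: faults giving observed 1 are {U2 stuck-at-0, U2 inverted output, U3 stuck-at-1, U3 inverted output, U6 stuck-at-0, U6 inverted output, U7 stuck-at-0, U7 inverted output, U8 stuck-at-1, U8 inverted output}.
Test 2 (x1=0, x2=0, x3=0, x4=1, x5=0): fault-free U1=0, U2=0, U3=1, U4=1, U5=1, U6=0, U7=0, U8=1 → 1; observed 0. Eliminates U2 stuck-at-0, U3 stuck-at-1, U3 inverted output, U6 stuck-at-0, U6 inverted output, U7 stuck-at-0, U7 inverted output, U8 stuck-at-1.
Test 3 (x1=1, x2=1, x3=1, x4=1, x5=0): fault-free U1=1, U2=1, U3=0, U4=1, U5=1, U6=1, U7=0, U8=1 → 1; observed 1. Eliminates U8 inverted output.
Only U2 inverted output is consistent with every test.

U2 inverted output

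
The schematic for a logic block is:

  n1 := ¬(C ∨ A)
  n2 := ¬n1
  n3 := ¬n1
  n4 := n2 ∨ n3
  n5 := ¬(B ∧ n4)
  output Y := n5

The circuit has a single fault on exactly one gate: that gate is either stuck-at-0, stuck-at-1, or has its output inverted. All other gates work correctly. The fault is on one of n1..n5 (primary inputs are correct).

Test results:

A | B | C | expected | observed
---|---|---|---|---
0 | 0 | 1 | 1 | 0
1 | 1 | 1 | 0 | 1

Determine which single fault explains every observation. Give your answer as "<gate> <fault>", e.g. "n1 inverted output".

n5 inverted output

Fault-free values for test 1 (A=0, B=0, C=1): n1=0, n2=1, n3=1, n4=1, n5=1, giving Y=1. Observed 0.
Test 1: faults giving observed 0 are {n5 stuck-at-0, n5 inverted output}.
Test 2 (A=1, B=1, C=1): fault-free n1=0, n2=1, n3=1, n4=1, n5=0 → 0; observed 1. Eliminates n5 stuck-at-0.
Only n5 inverted output is consistent with every test.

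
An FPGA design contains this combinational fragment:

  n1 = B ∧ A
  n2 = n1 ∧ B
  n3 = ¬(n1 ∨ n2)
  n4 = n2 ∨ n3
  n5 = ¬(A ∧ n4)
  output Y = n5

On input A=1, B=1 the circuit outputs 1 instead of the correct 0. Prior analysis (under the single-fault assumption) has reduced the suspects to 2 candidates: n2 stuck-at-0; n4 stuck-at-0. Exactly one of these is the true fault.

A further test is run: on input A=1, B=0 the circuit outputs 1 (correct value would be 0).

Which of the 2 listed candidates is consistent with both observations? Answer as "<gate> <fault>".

Evaluate each candidate on input A=1, B=0:
  n2 stuck-at-0: n1=0, n2=0 [stuck-at-0], n3=1, n4=1, n5=0 → 0 — eliminated
  n4 stuck-at-0: n1=0, n2=0, n3=1, n4=0 [stuck-at-0], n5=1 → 1 — matches
Only n4 stuck-at-0 reproduces the observed 1.

n4 stuck-at-0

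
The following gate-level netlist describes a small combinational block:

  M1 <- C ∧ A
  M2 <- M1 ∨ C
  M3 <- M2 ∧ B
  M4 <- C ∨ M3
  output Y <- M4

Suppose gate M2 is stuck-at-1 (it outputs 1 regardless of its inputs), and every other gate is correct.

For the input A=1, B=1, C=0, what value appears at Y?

1

Propagate with M2 forced: M1=0, M2=1 [stuck-at-1], M3=1, M4=1.
So Y = 1. (Without the fault it would be 0.)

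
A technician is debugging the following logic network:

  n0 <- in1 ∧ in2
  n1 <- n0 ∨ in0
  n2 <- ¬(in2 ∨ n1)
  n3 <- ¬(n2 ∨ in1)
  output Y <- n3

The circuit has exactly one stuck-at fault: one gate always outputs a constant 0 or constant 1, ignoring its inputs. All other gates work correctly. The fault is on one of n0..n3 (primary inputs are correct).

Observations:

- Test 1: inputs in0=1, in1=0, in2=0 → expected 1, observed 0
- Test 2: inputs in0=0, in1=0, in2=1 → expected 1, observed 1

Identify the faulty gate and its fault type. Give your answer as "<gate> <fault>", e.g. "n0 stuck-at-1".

n1 stuck-at-0

Fault-free values for test 1 (in0=1, in1=0, in2=0): n0=0, n1=1, n2=0, n3=1, giving Y=1. Observed 0.
Test 1: faults giving observed 0 are {n1 stuck-at-0, n2 stuck-at-1, n3 stuck-at-0}.
Test 2 (in0=0, in1=0, in2=1): fault-free n0=0, n1=0, n2=0, n3=1 → 1; observed 1. Eliminates n2 stuck-at-1, n3 stuck-at-0.
Only n1 stuck-at-0 is consistent with every test.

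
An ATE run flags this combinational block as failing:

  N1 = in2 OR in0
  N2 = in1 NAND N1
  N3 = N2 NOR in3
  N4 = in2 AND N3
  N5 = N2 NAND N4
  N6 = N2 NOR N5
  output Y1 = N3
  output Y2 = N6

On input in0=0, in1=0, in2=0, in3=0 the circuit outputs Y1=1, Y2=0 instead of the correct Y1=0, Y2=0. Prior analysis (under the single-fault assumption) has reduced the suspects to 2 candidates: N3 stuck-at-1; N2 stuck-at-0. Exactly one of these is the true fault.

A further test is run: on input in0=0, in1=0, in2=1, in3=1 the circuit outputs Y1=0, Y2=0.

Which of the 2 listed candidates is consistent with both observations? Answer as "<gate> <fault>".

N2 stuck-at-0

Evaluate each candidate on input in0=0, in1=0, in2=1, in3=1:
  N3 stuck-at-1: N1=1, N2=1, N3=1 [stuck-at-1], N4=1, N5=0, N6=0 → Y1=1, Y2=0 — eliminated
  N2 stuck-at-0: N1=1, N2=0 [stuck-at-0], N3=0, N4=0, N5=1, N6=0 → Y1=0, Y2=0 — matches
Only N2 stuck-at-0 reproduces the observed Y1=0, Y2=0.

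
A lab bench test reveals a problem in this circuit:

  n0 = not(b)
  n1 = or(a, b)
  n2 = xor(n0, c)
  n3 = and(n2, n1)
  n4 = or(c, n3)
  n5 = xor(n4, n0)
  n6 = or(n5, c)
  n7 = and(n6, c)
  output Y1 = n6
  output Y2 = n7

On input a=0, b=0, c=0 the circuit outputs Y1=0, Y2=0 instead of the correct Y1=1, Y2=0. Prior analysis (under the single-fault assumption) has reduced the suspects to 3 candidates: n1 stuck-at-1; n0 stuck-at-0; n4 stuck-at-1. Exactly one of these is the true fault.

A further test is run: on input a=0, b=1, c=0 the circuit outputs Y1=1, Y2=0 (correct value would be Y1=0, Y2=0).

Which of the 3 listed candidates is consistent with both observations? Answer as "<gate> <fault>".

n4 stuck-at-1

Evaluate each candidate on input a=0, b=1, c=0:
  n1 stuck-at-1: n0=0, n1=1 [stuck-at-1], n2=0, n3=0, n4=0, n5=0, n6=0, n7=0 → Y1=0, Y2=0 — eliminated
  n0 stuck-at-0: n0=0 [stuck-at-0], n1=1, n2=0, n3=0, n4=0, n5=0, n6=0, n7=0 → Y1=0, Y2=0 — eliminated
  n4 stuck-at-1: n0=0, n1=1, n2=0, n3=0, n4=1 [stuck-at-1], n5=1, n6=1, n7=0 → Y1=1, Y2=0 — matches
Only n4 stuck-at-1 reproduces the observed Y1=1, Y2=0.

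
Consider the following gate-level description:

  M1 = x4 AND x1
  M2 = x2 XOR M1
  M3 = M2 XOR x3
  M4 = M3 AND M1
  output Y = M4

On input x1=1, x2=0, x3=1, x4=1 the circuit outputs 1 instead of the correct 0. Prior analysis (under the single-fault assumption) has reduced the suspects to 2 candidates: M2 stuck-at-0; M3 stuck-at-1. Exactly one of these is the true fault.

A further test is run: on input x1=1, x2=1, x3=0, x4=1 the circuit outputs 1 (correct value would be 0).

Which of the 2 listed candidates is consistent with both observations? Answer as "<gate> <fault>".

Evaluate each candidate on input x1=1, x2=1, x3=0, x4=1:
  M2 stuck-at-0: M1=1, M2=0 [stuck-at-0], M3=0, M4=0 → 0 — eliminated
  M3 stuck-at-1: M1=1, M2=0, M3=1 [stuck-at-1], M4=1 → 1 — matches
Only M3 stuck-at-1 reproduces the observed 1.

M3 stuck-at-1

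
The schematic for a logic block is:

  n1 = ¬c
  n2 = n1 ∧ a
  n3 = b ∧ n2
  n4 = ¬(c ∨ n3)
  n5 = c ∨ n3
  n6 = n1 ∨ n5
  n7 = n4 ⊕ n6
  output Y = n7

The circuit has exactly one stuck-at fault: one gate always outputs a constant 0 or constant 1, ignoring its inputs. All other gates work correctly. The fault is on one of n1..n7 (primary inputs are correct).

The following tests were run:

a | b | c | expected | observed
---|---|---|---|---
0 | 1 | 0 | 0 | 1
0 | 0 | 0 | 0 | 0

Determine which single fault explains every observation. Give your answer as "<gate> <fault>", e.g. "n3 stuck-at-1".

n2 stuck-at-1

Fault-free values for test 1 (a=0, b=1, c=0): n1=1, n2=0, n3=0, n4=1, n5=0, n6=1, n7=0, giving Y=0. Observed 1.
Test 1: faults giving observed 1 are {n1 stuck-at-0, n2 stuck-at-1, n3 stuck-at-1, n4 stuck-at-0, n6 stuck-at-0, n7 stuck-at-1}.
Test 2 (a=0, b=0, c=0): fault-free n1=1, n2=0, n3=0, n4=1, n5=0, n6=1, n7=0 → 0; observed 0. Eliminates n1 stuck-at-0, n3 stuck-at-1, n4 stuck-at-0, n6 stuck-at-0, n7 stuck-at-1.
Only n2 stuck-at-1 is consistent with every test.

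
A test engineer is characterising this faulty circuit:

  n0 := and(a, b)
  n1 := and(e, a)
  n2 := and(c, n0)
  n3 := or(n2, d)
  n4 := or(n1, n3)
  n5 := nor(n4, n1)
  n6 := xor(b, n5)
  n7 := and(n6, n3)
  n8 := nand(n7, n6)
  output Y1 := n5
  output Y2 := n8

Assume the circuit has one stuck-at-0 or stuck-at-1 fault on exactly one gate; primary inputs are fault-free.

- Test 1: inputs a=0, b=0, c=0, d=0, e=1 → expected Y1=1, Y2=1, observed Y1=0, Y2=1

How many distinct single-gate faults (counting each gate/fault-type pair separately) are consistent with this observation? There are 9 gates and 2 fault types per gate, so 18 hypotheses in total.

Fault-free: n0=0, n1=0, n2=0, n3=0, n4=0, n5=1, n6=1, n7=0, n8=1 → Y1=1, Y2=1. Observed Y1=0, Y2=1.
  n0: none of the 2 fault types match ✗
  n1: stuck-at-1 ✓; others ✗
  n2: stuck-at-1 ✓; others ✗
  n3: stuck-at-1 ✓; others ✗
  n4: stuck-at-1 ✓; others ✗
  n5: stuck-at-0 ✓; others ✗
  n6: none of the 2 fault types match ✗
  n7: none of the 2 fault types match ✗
  n8: none of the 2 fault types match ✗
Consistent faults: {n1 stuck-at-1, n2 stuck-at-1, n3 stuck-at-1, n4 stuck-at-1, n5 stuck-at-0} — 5 in all.

5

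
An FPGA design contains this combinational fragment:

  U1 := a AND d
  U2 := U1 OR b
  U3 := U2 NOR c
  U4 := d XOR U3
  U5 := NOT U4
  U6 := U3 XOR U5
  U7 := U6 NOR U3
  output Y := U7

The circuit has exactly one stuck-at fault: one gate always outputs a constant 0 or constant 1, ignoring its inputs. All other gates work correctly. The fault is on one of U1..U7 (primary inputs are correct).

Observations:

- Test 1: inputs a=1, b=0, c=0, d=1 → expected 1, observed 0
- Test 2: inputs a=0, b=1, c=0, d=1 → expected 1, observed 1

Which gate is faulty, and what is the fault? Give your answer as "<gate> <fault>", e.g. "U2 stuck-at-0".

U1 stuck-at-0

Fault-free values for test 1 (a=1, b=0, c=0, d=1): U1=1, U2=1, U3=0, U4=1, U5=0, U6=0, U7=1, giving Y=1. Observed 0.
Test 1: faults giving observed 0 are {U1 stuck-at-0, U2 stuck-at-0, U3 stuck-at-1, U4 stuck-at-0, U5 stuck-at-1, U6 stuck-at-1, U7 stuck-at-0}.
Test 2 (a=0, b=1, c=0, d=1): fault-free U1=0, U2=1, U3=0, U4=1, U5=0, U6=0, U7=1 → 1; observed 1. Eliminates U2 stuck-at-0, U3 stuck-at-1, U4 stuck-at-0, U5 stuck-at-1, U6 stuck-at-1, U7 stuck-at-0.
Only U1 stuck-at-0 is consistent with every test.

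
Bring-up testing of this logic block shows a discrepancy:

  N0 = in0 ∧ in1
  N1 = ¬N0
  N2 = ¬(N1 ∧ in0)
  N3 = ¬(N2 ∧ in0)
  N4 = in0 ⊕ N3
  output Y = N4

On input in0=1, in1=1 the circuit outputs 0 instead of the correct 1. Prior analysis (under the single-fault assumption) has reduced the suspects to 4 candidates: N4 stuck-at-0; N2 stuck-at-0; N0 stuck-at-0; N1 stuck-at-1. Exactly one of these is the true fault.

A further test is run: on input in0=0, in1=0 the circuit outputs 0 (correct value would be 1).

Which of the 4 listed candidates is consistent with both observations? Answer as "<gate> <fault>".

N4 stuck-at-0

Evaluate each candidate on input in0=0, in1=0:
  N4 stuck-at-0: N0=0, N1=1, N2=1, N3=1, N4=0 [stuck-at-0] → 0 — matches
  N2 stuck-at-0: N0=0, N1=1, N2=0 [stuck-at-0], N3=1, N4=1 → 1 — eliminated
  N0 stuck-at-0: N0=0 [stuck-at-0], N1=1, N2=1, N3=1, N4=1 → 1 — eliminated
  N1 stuck-at-1: N0=0, N1=1 [stuck-at-1], N2=1, N3=1, N4=1 → 1 — eliminated
Only N4 stuck-at-0 reproduces the observed 0.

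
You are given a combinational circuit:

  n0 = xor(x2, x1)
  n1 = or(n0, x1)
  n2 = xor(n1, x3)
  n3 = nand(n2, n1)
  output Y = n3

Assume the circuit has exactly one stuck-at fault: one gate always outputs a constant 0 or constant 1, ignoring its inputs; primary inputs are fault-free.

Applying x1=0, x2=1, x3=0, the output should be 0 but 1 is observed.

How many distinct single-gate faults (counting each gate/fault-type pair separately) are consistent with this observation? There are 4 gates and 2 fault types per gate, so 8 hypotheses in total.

4

Fault-free: n0=1, n1=1, n2=1, n3=0 → 0. Observed 1.
  n0 stuck-at-0: output 1 ✓
  n0 stuck-at-1: output 0 ✗
  n1 stuck-at-0: output 1 ✓
  n1 stuck-at-1: output 0 ✗
  n2 stuck-at-0: output 1 ✓
  n2 stuck-at-1: output 0 ✗
  n3 stuck-at-0: output 0 ✗
  n3 stuck-at-1: output 1 ✓
Consistent faults: {n0 stuck-at-0, n1 stuck-at-0, n2 stuck-at-0, n3 stuck-at-1} — 4 in all.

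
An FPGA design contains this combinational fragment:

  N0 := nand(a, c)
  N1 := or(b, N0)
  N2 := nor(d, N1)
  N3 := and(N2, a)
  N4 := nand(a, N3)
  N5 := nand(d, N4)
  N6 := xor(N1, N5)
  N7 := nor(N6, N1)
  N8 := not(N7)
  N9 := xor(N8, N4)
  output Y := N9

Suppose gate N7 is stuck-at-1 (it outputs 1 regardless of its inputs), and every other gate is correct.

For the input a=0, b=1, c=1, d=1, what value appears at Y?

1

Propagate with N7 forced: N0=1, N1=1, N2=0, N3=0, N4=1, N5=0, N6=1, N7=1 [stuck-at-1], N8=0, N9=1.
So Y = 1. (Without the fault it would be 0.)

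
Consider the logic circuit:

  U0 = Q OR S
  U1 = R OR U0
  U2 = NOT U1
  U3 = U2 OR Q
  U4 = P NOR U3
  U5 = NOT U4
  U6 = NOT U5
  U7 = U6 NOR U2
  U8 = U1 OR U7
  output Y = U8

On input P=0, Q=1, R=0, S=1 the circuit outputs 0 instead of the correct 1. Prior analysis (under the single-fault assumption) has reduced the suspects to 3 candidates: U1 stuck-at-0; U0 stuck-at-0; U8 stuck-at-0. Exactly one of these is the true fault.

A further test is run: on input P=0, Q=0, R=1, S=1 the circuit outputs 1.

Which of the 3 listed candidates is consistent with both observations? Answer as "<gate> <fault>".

U0 stuck-at-0

Evaluate each candidate on input P=0, Q=0, R=1, S=1:
  U1 stuck-at-0: U0=1, U1=0 [stuck-at-0], U2=1, U3=1, U4=0, U5=1, U6=0, U7=0, U8=0 → 0 — eliminated
  U0 stuck-at-0: U0=0 [stuck-at-0], U1=1, U2=0, U3=0, U4=1, U5=0, U6=1, U7=0, U8=1 → 1 — matches
  U8 stuck-at-0: U0=1, U1=1, U2=0, U3=0, U4=1, U5=0, U6=1, U7=0, U8=0 [stuck-at-0] → 0 — eliminated
Only U0 stuck-at-0 reproduces the observed 1.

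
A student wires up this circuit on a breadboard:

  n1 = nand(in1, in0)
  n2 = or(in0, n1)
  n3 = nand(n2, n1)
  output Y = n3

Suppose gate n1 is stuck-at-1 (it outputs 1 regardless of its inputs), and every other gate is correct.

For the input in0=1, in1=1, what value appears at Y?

0

Propagate with n1 forced: n1=1 [stuck-at-1], n2=1, n3=0.
So Y = 0. (Without the fault it would be 1.)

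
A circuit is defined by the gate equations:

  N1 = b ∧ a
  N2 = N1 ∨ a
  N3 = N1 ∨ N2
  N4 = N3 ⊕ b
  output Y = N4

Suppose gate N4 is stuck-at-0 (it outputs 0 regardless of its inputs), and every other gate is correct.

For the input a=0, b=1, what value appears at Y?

0

Propagate with N4 forced: N1=0, N2=0, N3=0, N4=0 [stuck-at-0].
So Y = 0. (Without the fault it would be 1.)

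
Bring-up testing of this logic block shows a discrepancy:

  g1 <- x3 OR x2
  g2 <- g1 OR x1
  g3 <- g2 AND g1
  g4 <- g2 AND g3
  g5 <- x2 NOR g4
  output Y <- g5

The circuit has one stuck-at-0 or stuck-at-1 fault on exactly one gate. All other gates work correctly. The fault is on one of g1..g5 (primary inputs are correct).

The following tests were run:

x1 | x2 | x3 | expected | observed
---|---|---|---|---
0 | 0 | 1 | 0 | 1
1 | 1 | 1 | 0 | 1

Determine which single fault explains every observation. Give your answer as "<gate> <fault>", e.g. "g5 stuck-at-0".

Fault-free values for test 1 (x1=0, x2=0, x3=1): g1=1, g2=1, g3=1, g4=1, g5=0, giving Y=0. Observed 1.
Test 1: faults giving observed 1 are {g1 stuck-at-0, g2 stuck-at-0, g3 stuck-at-0, g4 stuck-at-0, g5 stuck-at-1}.
Test 2 (x1=1, x2=1, x3=1): fault-free g1=1, g2=1, g3=1, g4=1, g5=0 → 0; observed 1. Eliminates g1 stuck-at-0, g2 stuck-at-0, g3 stuck-at-0, g4 stuck-at-0.
Only g5 stuck-at-1 is consistent with every test.

g5 stuck-at-1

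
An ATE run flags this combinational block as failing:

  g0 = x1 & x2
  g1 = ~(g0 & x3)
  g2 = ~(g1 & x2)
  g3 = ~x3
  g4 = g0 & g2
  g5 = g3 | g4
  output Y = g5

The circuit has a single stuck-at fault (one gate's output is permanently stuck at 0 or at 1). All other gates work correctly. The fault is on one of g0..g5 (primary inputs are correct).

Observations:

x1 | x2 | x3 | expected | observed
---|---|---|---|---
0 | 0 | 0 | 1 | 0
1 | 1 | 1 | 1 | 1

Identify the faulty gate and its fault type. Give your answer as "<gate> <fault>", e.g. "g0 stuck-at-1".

g3 stuck-at-0

Fault-free values for test 1 (x1=0, x2=0, x3=0): g0=0, g1=1, g2=1, g3=1, g4=0, g5=1, giving Y=1. Observed 0.
Test 1: faults giving observed 0 are {g3 stuck-at-0, g5 stuck-at-0}.
Test 2 (x1=1, x2=1, x3=1): fault-free g0=1, g1=0, g2=1, g3=0, g4=1, g5=1 → 1; observed 1. Eliminates g5 stuck-at-0.
Only g3 stuck-at-0 is consistent with every test.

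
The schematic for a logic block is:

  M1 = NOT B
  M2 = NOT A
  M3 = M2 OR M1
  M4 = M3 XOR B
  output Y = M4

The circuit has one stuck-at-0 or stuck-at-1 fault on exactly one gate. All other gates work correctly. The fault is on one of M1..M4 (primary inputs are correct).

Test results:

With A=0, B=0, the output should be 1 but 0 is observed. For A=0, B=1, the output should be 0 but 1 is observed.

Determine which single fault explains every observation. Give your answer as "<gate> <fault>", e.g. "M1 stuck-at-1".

Fault-free values for test 1 (A=0, B=0): M1=1, M2=1, M3=1, M4=1, giving Y=1. Observed 0.
Test 1: faults giving observed 0 are {M3 stuck-at-0, M4 stuck-at-0}.
Test 2 (A=0, B=1): fault-free M1=0, M2=1, M3=1, M4=0 → 0; observed 1. Eliminates M4 stuck-at-0.
Only M3 stuck-at-0 is consistent with every test.

M3 stuck-at-0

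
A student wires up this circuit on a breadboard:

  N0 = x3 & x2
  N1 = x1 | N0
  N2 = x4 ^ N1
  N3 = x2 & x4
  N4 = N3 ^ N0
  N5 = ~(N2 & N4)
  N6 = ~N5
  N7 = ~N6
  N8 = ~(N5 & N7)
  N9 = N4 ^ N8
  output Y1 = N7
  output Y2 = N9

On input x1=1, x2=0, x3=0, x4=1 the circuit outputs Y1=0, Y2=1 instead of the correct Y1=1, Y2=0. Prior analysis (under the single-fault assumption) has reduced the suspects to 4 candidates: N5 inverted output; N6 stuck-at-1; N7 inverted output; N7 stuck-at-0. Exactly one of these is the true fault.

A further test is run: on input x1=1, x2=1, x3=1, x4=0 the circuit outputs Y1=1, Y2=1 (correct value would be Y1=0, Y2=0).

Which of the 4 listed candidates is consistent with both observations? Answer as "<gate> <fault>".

N5 inverted output

Evaluate each candidate on input x1=1, x2=1, x3=1, x4=0:
  N5 inverted output: N0=1, N1=1, N2=1, N3=0, N4=1, N5=1 [inverted output], N6=0, N7=1, N8=0, N9=1 → Y1=1, Y2=1 — matches
  N6 stuck-at-1: N0=1, N1=1, N2=1, N3=0, N4=1, N5=0, N6=1 [stuck-at-1], N7=0, N8=1, N9=0 → Y1=0, Y2=0 — eliminated
  N7 inverted output: N0=1, N1=1, N2=1, N3=0, N4=1, N5=0, N6=1, N7=1 [inverted output], N8=1, N9=0 → Y1=1, Y2=0 — eliminated
  N7 stuck-at-0: N0=1, N1=1, N2=1, N3=0, N4=1, N5=0, N6=1, N7=0 [stuck-at-0], N8=1, N9=0 → Y1=0, Y2=0 — eliminated
Only N5 inverted output reproduces the observed Y1=1, Y2=1.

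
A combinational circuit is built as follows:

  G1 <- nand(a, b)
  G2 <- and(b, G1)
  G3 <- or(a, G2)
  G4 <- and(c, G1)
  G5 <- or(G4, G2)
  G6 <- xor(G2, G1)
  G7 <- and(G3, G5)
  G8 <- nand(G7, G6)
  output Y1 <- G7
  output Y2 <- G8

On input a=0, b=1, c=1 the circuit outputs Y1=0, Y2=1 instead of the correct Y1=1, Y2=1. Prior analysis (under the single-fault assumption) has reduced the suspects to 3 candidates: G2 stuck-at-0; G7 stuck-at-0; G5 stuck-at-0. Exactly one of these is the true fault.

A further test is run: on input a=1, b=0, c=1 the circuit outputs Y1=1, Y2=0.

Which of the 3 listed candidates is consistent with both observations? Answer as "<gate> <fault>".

G2 stuck-at-0

Evaluate each candidate on input a=1, b=0, c=1:
  G2 stuck-at-0: G1=1, G2=0 [stuck-at-0], G3=1, G4=1, G5=1, G6=1, G7=1, G8=0 → Y1=1, Y2=0 — matches
  G7 stuck-at-0: G1=1, G2=0, G3=1, G4=1, G5=1, G6=1, G7=0 [stuck-at-0], G8=1 → Y1=0, Y2=1 — eliminated
  G5 stuck-at-0: G1=1, G2=0, G3=1, G4=1, G5=0 [stuck-at-0], G6=1, G7=0, G8=1 → Y1=0, Y2=1 — eliminated
Only G2 stuck-at-0 reproduces the observed Y1=1, Y2=0.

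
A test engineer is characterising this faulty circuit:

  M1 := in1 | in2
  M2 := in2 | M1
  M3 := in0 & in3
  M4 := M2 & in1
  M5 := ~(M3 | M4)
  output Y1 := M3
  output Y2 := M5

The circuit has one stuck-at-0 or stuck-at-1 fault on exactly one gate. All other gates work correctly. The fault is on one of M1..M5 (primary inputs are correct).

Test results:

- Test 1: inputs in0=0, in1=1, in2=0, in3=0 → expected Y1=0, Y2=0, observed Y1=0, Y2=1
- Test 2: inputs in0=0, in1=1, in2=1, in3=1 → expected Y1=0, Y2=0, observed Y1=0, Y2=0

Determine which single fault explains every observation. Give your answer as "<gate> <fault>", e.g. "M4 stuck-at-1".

M1 stuck-at-0

Fault-free values for test 1 (in0=0, in1=1, in2=0, in3=0): M1=1, M2=1, M3=0, M4=1, M5=0, giving Y1=0, Y2=0. Observed Y1=0, Y2=1.
Test 1: faults giving observed Y1=0, Y2=1 are {M1 stuck-at-0, M2 stuck-at-0, M4 stuck-at-0, M5 stuck-at-1}.
Test 2 (in0=0, in1=1, in2=1, in3=1): fault-free M1=1, M2=1, M3=0, M4=1, M5=0 → Y1=0, Y2=0; observed Y1=0, Y2=0. Eliminates M2 stuck-at-0, M4 stuck-at-0, M5 stuck-at-1.
Only M1 stuck-at-0 is consistent with every test.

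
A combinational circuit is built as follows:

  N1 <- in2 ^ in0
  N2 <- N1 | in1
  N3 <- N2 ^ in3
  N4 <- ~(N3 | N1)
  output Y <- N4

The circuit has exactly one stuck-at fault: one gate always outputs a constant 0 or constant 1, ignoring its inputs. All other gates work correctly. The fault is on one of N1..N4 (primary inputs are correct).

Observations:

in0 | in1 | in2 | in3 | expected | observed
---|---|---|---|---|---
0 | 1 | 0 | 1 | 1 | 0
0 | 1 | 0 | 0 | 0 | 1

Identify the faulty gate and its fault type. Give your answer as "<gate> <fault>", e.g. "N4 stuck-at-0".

N2 stuck-at-0

Fault-free values for test 1 (in0=0, in1=1, in2=0, in3=1): N1=0, N2=1, N3=0, N4=1, giving Y=1. Observed 0.
Test 1: faults giving observed 0 are {N1 stuck-at-1, N2 stuck-at-0, N3 stuck-at-1, N4 stuck-at-0}.
Test 2 (in0=0, in1=1, in2=0, in3=0): fault-free N1=0, N2=1, N3=1, N4=0 → 0; observed 1. Eliminates N1 stuck-at-1, N3 stuck-at-1, N4 stuck-at-0.
Only N2 stuck-at-0 is consistent with every test.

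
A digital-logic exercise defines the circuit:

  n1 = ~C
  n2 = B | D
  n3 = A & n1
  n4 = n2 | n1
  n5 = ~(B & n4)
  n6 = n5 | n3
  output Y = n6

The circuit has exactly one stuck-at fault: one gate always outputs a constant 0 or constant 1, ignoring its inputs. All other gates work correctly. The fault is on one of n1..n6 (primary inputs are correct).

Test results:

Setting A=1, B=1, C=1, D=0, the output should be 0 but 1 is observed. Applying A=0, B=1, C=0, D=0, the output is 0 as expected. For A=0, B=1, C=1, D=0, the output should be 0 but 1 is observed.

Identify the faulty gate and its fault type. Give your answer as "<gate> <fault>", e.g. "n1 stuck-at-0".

n2 stuck-at-0

Fault-free values for test 1 (A=1, B=1, C=1, D=0): n1=0, n2=1, n3=0, n4=1, n5=0, n6=0, giving Y=0. Observed 1.
Test 1: faults giving observed 1 are {n1 stuck-at-1, n2 stuck-at-0, n3 stuck-at-1, n4 stuck-at-0, n5 stuck-at-1, n6 stuck-at-1}.
Test 2 (A=0, B=1, C=0, D=0): fault-free n1=1, n2=1, n3=0, n4=1, n5=0, n6=0 → 0; observed 0. Eliminates n3 stuck-at-1, n4 stuck-at-0, n5 stuck-at-1, n6 stuck-at-1.
Test 3 (A=0, B=1, C=1, D=0): fault-free n1=0, n2=1, n3=0, n4=1, n5=0, n6=0 → 0; observed 1. Eliminates n1 stuck-at-1.
Only n2 stuck-at-0 is consistent with every test.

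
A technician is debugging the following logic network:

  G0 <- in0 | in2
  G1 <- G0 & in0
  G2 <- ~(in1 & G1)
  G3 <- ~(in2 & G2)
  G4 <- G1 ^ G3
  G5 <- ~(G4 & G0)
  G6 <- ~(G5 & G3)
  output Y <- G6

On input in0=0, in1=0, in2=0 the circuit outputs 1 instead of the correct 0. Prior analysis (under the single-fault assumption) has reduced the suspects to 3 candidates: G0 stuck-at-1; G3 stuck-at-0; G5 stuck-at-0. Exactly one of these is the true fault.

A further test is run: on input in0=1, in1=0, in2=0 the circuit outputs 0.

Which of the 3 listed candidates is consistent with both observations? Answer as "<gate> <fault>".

Evaluate each candidate on input in0=1, in1=0, in2=0:
  G0 stuck-at-1: G0=1 [stuck-at-1], G1=1, G2=1, G3=1, G4=0, G5=1, G6=0 → 0 — matches
  G3 stuck-at-0: G0=1, G1=1, G2=1, G3=0 [stuck-at-0], G4=1, G5=0, G6=1 → 1 — eliminated
  G5 stuck-at-0: G0=1, G1=1, G2=1, G3=1, G4=0, G5=0 [stuck-at-0], G6=1 → 1 — eliminated
Only G0 stuck-at-1 reproduces the observed 0.

G0 stuck-at-1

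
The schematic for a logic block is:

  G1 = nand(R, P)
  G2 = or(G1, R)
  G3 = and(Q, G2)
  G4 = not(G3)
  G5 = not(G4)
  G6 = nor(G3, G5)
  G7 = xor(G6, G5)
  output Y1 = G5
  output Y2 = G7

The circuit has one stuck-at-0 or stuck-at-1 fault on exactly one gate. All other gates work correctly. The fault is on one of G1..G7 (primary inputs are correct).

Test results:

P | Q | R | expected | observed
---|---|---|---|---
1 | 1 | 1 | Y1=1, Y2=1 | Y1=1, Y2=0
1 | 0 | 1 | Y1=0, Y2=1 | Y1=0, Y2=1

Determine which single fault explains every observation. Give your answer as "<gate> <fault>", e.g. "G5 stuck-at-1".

G6 stuck-at-1

Fault-free values for test 1 (P=1, Q=1, R=1): G1=0, G2=1, G3=1, G4=0, G5=1, G6=0, G7=1, giving Y1=1, Y2=1. Observed Y1=1, Y2=0.
Test 1: faults giving observed Y1=1, Y2=0 are {G6 stuck-at-1, G7 stuck-at-0}.
Test 2 (P=1, Q=0, R=1): fault-free G1=0, G2=1, G3=0, G4=1, G5=0, G6=1, G7=1 → Y1=0, Y2=1; observed Y1=0, Y2=1. Eliminates G7 stuck-at-0.
Only G6 stuck-at-1 is consistent with every test.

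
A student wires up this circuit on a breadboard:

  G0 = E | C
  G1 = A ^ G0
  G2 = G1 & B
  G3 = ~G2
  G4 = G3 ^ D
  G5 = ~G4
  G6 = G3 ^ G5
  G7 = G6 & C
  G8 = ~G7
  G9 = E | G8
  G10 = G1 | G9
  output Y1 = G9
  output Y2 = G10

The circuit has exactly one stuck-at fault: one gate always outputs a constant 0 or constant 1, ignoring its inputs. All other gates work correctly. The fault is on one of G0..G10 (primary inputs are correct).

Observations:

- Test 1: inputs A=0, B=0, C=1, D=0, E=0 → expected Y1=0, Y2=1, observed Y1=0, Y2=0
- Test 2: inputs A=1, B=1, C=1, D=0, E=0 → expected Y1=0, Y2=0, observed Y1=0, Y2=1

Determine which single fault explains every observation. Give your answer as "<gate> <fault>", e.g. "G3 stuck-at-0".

G0 stuck-at-0

Fault-free values for test 1 (A=0, B=0, C=1, D=0, E=0): G0=1, G1=1, G2=0, G3=1, G4=1, G5=0, G6=1, G7=1, G8=0, G9=0, G10=1, giving Y1=0, Y2=1. Observed Y1=0, Y2=0.
Test 1: faults giving observed Y1=0, Y2=0 are {G0 stuck-at-0, G1 stuck-at-0, G10 stuck-at-0}.
Test 2 (A=1, B=1, C=1, D=0, E=0): fault-free G0=1, G1=0, G2=0, G3=1, G4=1, G5=0, G6=1, G7=1, G8=0, G9=0, G10=0 → Y1=0, Y2=0; observed Y1=0, Y2=1. Eliminates G1 stuck-at-0, G10 stuck-at-0.
Only G0 stuck-at-0 is consistent with every test.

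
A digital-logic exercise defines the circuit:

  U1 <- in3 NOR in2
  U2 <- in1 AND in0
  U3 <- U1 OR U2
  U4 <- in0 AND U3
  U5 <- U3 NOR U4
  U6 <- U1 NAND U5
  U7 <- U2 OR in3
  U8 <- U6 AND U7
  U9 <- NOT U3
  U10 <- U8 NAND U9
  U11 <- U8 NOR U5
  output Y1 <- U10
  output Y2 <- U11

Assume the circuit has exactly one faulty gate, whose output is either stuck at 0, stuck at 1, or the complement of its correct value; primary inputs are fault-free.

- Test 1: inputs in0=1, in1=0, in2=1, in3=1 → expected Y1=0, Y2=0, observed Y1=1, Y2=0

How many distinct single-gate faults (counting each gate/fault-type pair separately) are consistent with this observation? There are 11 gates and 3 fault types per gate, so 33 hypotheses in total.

Fault-free: U1=0, U2=0, U3=0, U4=0, U5=1, U6=1, U7=1, U8=1, U9=1, U10=0, U11=0 → Y1=0, Y2=0. Observed Y1=1, Y2=0.
  U1: stuck-at-1, inverted output ✓; others ✗
  U2: stuck-at-1, inverted output ✓; others ✗
  U3: stuck-at-1, inverted output ✓; others ✗
  U4: none of the 3 fault types match ✗
  U5: none of the 3 fault types match ✗
  U6: stuck-at-0, inverted output ✓; others ✗
  U7: stuck-at-0, inverted output ✓; others ✗
  U8: stuck-at-0, inverted output ✓; others ✗
  U9: stuck-at-0, inverted output ✓; others ✗
  U10: stuck-at-1, inverted output ✓; others ✗
  U11: none of the 3 fault types match ✗
Consistent faults: {U1 stuck-at-1, U1 inverted output, U2 stuck-at-1, U2 inverted output, U3 stuck-at-1, U3 inverted output, U6 stuck-at-0, U6 inverted output, U7 stuck-at-0, U7 inverted output, U8 stuck-at-0, U8 inverted output, U9 stuck-at-0, U9 inverted output, U10 stuck-at-1, U10 inverted output} — 16 in all.

16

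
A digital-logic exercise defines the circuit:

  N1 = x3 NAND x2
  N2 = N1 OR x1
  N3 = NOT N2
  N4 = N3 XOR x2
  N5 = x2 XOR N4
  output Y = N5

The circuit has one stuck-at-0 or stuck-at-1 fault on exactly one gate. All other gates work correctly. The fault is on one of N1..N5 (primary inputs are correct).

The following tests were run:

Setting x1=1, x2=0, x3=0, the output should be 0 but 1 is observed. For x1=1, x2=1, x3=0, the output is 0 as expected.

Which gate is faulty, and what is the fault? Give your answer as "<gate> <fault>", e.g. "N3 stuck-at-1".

N4 stuck-at-1

Fault-free values for test 1 (x1=1, x2=0, x3=0): N1=1, N2=1, N3=0, N4=0, N5=0, giving Y=0. Observed 1.
Test 1: faults giving observed 1 are {N2 stuck-at-0, N3 stuck-at-1, N4 stuck-at-1, N5 stuck-at-1}.
Test 2 (x1=1, x2=1, x3=0): fault-free N1=1, N2=1, N3=0, N4=1, N5=0 → 0; observed 0. Eliminates N2 stuck-at-0, N3 stuck-at-1, N5 stuck-at-1.
Only N4 stuck-at-1 is consistent with every test.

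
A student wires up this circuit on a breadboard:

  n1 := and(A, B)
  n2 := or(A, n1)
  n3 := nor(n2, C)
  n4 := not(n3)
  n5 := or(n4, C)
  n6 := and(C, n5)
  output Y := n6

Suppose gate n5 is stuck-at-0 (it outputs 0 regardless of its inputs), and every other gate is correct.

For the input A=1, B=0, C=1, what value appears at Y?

0

Propagate with n5 forced: n1=0, n2=1, n3=0, n4=1, n5=0 [stuck-at-0], n6=0.
So Y = 0. (Without the fault it would be 1.)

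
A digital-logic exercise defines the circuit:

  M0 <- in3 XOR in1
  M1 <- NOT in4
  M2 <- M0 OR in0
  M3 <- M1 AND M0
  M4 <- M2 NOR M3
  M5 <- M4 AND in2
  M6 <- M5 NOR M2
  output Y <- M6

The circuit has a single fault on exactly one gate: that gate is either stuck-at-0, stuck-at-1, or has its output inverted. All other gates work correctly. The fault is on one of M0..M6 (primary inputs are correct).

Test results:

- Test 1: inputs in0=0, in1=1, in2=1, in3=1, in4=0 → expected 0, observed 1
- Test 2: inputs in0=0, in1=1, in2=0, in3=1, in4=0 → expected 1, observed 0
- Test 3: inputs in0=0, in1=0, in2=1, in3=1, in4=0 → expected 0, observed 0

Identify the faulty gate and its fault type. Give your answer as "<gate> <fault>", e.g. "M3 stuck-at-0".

M5 inverted output

Fault-free values for test 1 (in0=0, in1=1, in2=1, in3=1, in4=0): M0=0, M1=1, M2=0, M3=0, M4=1, M5=1, M6=0, giving Y=0. Observed 1.
Test 1: faults giving observed 1 are {M3 stuck-at-1, M3 inverted output, M4 stuck-at-0, M4 inverted output, M5 stuck-at-0, M5 inverted output, M6 stuck-at-1, M6 inverted output}.
Test 2 (in0=0, in1=1, in2=0, in3=1, in4=0): fault-free M0=0, M1=1, M2=0, M3=0, M4=1, M5=0, M6=1 → 1; observed 0. Eliminates M3 stuck-at-1, M3 inverted output, M4 stuck-at-0, M4 inverted output, M5 stuck-at-0, M6 stuck-at-1.
Test 3 (in0=0, in1=0, in2=1, in3=1, in4=0): fault-free M0=1, M1=1, M2=1, M3=1, M4=0, M5=0, M6=0 → 0; observed 0. Eliminates M6 inverted output.
Only M5 inverted output is consistent with every test.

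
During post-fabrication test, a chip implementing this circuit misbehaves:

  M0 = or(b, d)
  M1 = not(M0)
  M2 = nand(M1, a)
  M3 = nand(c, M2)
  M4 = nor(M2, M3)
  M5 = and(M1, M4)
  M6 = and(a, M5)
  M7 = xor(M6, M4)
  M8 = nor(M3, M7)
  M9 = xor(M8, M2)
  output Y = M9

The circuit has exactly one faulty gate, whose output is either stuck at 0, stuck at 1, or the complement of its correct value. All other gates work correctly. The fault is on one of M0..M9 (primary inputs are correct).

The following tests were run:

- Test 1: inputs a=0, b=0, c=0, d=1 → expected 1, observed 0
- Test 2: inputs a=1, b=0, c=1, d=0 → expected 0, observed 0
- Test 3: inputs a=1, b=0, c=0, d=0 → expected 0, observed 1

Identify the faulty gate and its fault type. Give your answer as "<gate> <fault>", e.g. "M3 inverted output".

M2 inverted output

Fault-free values for test 1 (a=0, b=0, c=0, d=1): M0=1, M1=0, M2=1, M3=1, M4=0, M5=0, M6=0, M7=0, M8=0, M9=1, giving Y=1. Observed 0.
Test 1: faults giving observed 0 are {M2 stuck-at-0, M2 inverted output, M3 stuck-at-0, M3 inverted output, M8 stuck-at-1, M8 inverted output, M9 stuck-at-0, M9 inverted output}.
Test 2 (a=1, b=0, c=1, d=0): fault-free M0=0, M1=1, M2=0, M3=1, M4=0, M5=0, M6=0, M7=0, M8=0, M9=0 → 0; observed 0. Eliminates M3 stuck-at-0, M3 inverted output, M8 stuck-at-1, M8 inverted output, M9 inverted output.
Test 3 (a=1, b=0, c=0, d=0): fault-free M0=0, M1=1, M2=0, M3=1, M4=0, M5=0, M6=0, M7=0, M8=0, M9=0 → 0; observed 1. Eliminates M2 stuck-at-0, M9 stuck-at-0.
Only M2 inverted output is consistent with every test.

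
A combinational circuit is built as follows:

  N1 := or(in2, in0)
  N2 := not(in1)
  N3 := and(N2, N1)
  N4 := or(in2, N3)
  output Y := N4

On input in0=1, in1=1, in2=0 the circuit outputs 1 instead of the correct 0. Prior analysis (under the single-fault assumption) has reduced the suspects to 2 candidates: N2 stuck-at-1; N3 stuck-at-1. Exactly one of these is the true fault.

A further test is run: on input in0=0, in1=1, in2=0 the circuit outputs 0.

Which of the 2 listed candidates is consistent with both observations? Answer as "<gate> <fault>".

Evaluate each candidate on input in0=0, in1=1, in2=0:
  N2 stuck-at-1: N1=0, N2=1 [stuck-at-1], N3=0, N4=0 → 0 — matches
  N3 stuck-at-1: N1=0, N2=0, N3=1 [stuck-at-1], N4=1 → 1 — eliminated
Only N2 stuck-at-1 reproduces the observed 0.

N2 stuck-at-1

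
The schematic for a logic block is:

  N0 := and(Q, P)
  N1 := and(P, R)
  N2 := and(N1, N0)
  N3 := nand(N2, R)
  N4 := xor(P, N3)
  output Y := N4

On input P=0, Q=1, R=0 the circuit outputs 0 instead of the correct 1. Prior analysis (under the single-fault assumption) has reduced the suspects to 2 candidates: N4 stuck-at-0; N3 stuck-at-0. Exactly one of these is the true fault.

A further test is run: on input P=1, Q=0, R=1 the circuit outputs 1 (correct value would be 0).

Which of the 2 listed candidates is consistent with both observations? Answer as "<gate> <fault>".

N3 stuck-at-0

Evaluate each candidate on input P=1, Q=0, R=1:
  N4 stuck-at-0: N0=0, N1=1, N2=0, N3=1, N4=0 [stuck-at-0] → 0 — eliminated
  N3 stuck-at-0: N0=0, N1=1, N2=0, N3=0 [stuck-at-0], N4=1 → 1 — matches
Only N3 stuck-at-0 reproduces the observed 1.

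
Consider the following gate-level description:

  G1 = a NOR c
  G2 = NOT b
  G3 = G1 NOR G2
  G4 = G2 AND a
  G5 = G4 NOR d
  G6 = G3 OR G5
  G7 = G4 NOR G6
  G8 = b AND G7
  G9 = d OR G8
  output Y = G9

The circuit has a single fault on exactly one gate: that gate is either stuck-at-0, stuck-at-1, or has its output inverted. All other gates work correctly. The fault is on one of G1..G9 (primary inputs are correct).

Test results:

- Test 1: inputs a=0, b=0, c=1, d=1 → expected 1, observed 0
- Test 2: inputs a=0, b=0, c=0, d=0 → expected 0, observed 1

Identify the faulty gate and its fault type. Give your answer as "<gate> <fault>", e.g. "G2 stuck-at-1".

G9 inverted output

Fault-free values for test 1 (a=0, b=0, c=1, d=1): G1=0, G2=1, G3=0, G4=0, G5=0, G6=0, G7=1, G8=0, G9=1, giving Y=1. Observed 0.
Test 1: faults giving observed 0 are {G9 stuck-at-0, G9 inverted output}.
Test 2 (a=0, b=0, c=0, d=0): fault-free G1=1, G2=1, G3=0, G4=0, G5=1, G6=1, G7=0, G8=0, G9=0 → 0; observed 1. Eliminates G9 stuck-at-0.
Only G9 inverted output is consistent with every test.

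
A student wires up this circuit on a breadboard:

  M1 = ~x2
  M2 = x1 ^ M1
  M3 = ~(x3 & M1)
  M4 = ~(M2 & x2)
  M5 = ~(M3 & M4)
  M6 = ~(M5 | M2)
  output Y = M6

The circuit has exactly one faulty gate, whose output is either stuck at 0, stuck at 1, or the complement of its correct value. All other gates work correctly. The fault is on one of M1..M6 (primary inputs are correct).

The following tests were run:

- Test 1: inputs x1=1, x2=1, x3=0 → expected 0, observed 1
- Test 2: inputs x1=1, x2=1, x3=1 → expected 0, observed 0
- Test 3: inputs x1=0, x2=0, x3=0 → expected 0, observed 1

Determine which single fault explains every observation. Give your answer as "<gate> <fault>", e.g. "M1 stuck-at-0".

Fault-free values for test 1 (x1=1, x2=1, x3=0): M1=0, M2=1, M3=1, M4=0, M5=1, M6=0, giving Y=0. Observed 1.
Test 1: faults giving observed 1 are {M1 stuck-at-1, M1 inverted output, M2 stuck-at-0, M2 inverted output, M6 stuck-at-1, M6 inverted output}.
Test 2 (x1=1, x2=1, x3=1): fault-free M1=0, M2=1, M3=1, M4=0, M5=1, M6=0 → 0; observed 0. Eliminates M2 stuck-at-0, M2 inverted output, M6 stuck-at-1, M6 inverted output.
Test 3 (x1=0, x2=0, x3=0): fault-free M1=1, M2=1, M3=1, M4=1, M5=0, M6=0 → 0; observed 1. Eliminates M1 stuck-at-1.
Only M1 inverted output is consistent with every test.

M1 inverted output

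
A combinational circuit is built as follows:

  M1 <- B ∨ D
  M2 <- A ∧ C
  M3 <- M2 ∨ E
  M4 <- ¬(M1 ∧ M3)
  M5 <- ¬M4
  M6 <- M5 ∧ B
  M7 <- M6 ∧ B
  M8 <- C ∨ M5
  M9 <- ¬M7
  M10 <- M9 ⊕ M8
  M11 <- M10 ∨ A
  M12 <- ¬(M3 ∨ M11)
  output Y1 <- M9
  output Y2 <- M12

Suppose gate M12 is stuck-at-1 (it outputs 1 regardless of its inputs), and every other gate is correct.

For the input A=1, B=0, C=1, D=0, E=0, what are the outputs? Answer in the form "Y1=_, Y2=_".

Y1=1, Y2=1

Propagate with M12 forced: M1=0, M2=1, M3=1, M4=1, M5=0, M6=0, M7=0, M8=1, M9=1, M10=0, M11=1, M12=1 [stuck-at-1].
So the outputs are Y1=1, Y2=1. (Without the fault they would be Y1=1, Y2=0.)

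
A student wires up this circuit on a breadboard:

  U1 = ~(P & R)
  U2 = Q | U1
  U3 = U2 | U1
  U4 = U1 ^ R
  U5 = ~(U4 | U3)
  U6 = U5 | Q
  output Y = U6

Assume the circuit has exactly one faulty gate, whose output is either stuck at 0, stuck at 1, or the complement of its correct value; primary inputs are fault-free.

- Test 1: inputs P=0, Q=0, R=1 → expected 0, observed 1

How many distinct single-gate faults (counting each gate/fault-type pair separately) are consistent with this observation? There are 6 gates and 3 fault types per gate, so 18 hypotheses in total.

6

Fault-free: U1=1, U2=1, U3=1, U4=0, U5=0, U6=0 → 0. Observed 1.
  U1: none of the 3 fault types match ✗
  U2: none of the 3 fault types match ✗
  U3: stuck-at-0, inverted output ✓; others ✗
  U4: none of the 3 fault types match ✗
  U5: stuck-at-1, inverted output ✓; others ✗
  U6: stuck-at-1, inverted output ✓; others ✗
Consistent faults: {U3 stuck-at-0, U3 inverted output, U5 stuck-at-1, U5 inverted output, U6 stuck-at-1, U6 inverted output} — 6 in all.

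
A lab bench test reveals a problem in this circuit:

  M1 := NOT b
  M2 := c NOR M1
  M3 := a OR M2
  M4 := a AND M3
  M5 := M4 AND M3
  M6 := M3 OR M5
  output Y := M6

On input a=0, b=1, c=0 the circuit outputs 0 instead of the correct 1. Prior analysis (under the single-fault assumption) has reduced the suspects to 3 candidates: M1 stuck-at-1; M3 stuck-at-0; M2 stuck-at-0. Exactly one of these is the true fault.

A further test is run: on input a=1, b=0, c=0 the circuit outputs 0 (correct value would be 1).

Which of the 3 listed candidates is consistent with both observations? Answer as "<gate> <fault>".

M3 stuck-at-0

Evaluate each candidate on input a=1, b=0, c=0:
  M1 stuck-at-1: M1=1 [stuck-at-1], M2=0, M3=1, M4=1, M5=1, M6=1 → 1 — eliminated
  M3 stuck-at-0: M1=1, M2=0, M3=0 [stuck-at-0], M4=0, M5=0, M6=0 → 0 — matches
  M2 stuck-at-0: M1=1, M2=0 [stuck-at-0], M3=1, M4=1, M5=1, M6=1 → 1 — eliminated
Only M3 stuck-at-0 reproduces the observed 0.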